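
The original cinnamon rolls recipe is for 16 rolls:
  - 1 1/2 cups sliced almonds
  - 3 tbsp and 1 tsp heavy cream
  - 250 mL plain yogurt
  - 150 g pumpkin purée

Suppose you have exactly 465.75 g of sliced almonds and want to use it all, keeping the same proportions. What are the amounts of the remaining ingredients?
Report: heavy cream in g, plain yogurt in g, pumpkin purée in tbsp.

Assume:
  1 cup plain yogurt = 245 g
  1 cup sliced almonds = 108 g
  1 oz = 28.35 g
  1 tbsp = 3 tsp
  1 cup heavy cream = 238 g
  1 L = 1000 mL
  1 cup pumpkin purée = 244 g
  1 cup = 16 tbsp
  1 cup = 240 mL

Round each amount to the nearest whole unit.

The original recipe has 162 g of sliced almonds, so the scaling factor is 465.75 ÷ 162 = 23/8 = 2.875.
heavy cream: (3 tbsp + 1 tsp = 10/3 tbsp) × 23/8 ÷ 16 tbsp/cup × 238 g/cup ≈ 143 g
plain yogurt: 250 mL × 23/8 ÷ 240 mL/cup × 245 g/cup ≈ 734 g
pumpkin purée: 150 g × 23/8 ÷ 244 g/cup × 16 tbsp/cup ≈ 28 tbsp

heavy cream: 143 g; plain yogurt: 734 g; pumpkin purée: 28 tbsp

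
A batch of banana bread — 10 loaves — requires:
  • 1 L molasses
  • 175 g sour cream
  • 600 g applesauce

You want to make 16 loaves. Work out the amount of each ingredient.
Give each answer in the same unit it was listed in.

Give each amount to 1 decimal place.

molasses: 1.6 L; sour cream: 280.0 g; applesauce: 960.0 g

Scaling factor: 16/10 = 8/5 = 1.6.
molasses: 1 L × 8/5 = 1.6 L
sour cream: 175 g × 8/5 = 280.0 g
applesauce: 600 g × 8/5 = 960.0 g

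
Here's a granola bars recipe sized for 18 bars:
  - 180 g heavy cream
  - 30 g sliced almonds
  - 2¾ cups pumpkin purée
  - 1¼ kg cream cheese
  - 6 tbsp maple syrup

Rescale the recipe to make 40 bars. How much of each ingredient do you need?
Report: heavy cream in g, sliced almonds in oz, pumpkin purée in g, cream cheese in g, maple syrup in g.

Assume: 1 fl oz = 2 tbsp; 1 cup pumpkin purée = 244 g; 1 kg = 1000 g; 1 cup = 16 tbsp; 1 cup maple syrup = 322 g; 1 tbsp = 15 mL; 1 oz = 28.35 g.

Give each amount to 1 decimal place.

heavy cream: 400.0 g; sliced almonds: 2.4 oz; pumpkin purée: 1491.1 g; cream cheese: 2777.8 g; maple syrup: 268.3 g

Scaling factor: 40/18 = 20/9.
heavy cream: 180 g × 20/9 = 400.0 g
sliced almonds: 30 g × 20/9 ÷ 28.35 g/oz ≈ 2.4 oz
pumpkin purée: 2.75 cup × 20/9 × 244 g/cup ≈ 1491.1 g
cream cheese: 1.25 kg × 20/9 × 1000 g/kg ≈ 2777.8 g
maple syrup: 6 tbsp × 20/9 ÷ 16 tbsp/cup × 322 g/cup ≈ 268.3 g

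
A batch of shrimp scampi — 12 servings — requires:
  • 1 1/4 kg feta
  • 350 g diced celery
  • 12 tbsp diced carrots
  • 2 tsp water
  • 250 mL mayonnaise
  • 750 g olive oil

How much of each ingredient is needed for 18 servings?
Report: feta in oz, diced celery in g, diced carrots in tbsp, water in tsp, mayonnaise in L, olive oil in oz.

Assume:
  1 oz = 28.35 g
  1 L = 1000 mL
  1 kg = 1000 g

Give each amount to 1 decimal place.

feta: 66.1 oz; diced celery: 525.0 g; diced carrots: 18.0 tbsp; water: 3.0 tsp; mayonnaise: 0.4 L; olive oil: 39.7 oz

Scaling factor: 18/12 = 3/2 = 1.5.
feta: 1.25 kg × 3/2 × 1000 g/kg ÷ 28.35 g/oz ≈ 66.1 oz
diced celery: 350 g × 3/2 = 525.0 g
diced carrots: 12 tbsp × 3/2 = 18.0 tbsp
water: 2 tsp × 3/2 = 3.0 tsp
mayonnaise: 250 mL × 3/2 ÷ 1000 mL/L ≈ 0.4 L
olive oil: 750 g × 3/2 ÷ 28.35 g/oz ≈ 39.7 oz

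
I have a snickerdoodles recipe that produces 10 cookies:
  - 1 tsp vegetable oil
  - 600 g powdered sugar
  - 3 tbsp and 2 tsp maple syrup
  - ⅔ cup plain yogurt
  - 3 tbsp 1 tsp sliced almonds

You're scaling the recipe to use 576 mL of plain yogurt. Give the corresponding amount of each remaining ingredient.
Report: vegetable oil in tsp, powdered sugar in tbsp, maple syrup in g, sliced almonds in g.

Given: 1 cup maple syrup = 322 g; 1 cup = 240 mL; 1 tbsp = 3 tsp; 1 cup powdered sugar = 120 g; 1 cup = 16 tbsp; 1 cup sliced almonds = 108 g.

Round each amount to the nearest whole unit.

The original recipe has 160 mL of plain yogurt, so the scaling factor is 576 ÷ 160 = 18/5 = 3.6.
vegetable oil: 1 tsp × 18/5 ≈ 4 tsp
powdered sugar: 600 g × 18/5 ÷ 120 g/cup × 16 tbsp/cup = 288 tbsp
maple syrup: (3 tbsp + 2 tsp = 11/3 tbsp) × 18/5 ÷ 16 tbsp/cup × 322 g/cup ≈ 266 g
sliced almonds: (3 tbsp + 1 tsp = 10/3 tbsp) × 18/5 ÷ 16 tbsp/cup × 108 g/cup = 81 g

vegetable oil: 4 tsp; powdered sugar: 288 tbsp; maple syrup: 266 g; sliced almonds: 81 g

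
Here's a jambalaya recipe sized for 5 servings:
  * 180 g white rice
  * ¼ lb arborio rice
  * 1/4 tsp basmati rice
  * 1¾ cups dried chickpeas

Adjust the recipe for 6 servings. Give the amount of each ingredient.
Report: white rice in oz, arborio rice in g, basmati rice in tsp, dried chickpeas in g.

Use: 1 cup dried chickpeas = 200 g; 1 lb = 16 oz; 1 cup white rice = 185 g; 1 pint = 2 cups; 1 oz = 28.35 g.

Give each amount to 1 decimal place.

white rice: 7.6 oz; arborio rice: 136.1 g; basmati rice: 0.3 tsp; dried chickpeas: 420.0 g

Scaling factor: 6/5 = 1.2.
white rice: 180 g × 6/5 ÷ 28.35 g/oz ≈ 7.6 oz
arborio rice: 0.25 lb × 6/5 × 16 oz/lb × 28.35 g/oz ≈ 136.1 g
basmati rice: 0.25 tsp × 6/5 = 0.3 tsp
dried chickpeas: 1.75 cup × 6/5 × 200 g/cup = 420.0 g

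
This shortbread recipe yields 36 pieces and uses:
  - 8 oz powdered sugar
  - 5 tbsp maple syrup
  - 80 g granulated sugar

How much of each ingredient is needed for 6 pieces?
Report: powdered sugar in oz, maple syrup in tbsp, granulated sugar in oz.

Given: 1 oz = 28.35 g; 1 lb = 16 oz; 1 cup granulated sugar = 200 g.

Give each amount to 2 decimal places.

Scaling factor: 6/36 = 1/6.
powdered sugar: 8 oz × 1/6 ≈ 1.33 oz
maple syrup: 5 tbsp × 1/6 ≈ 0.83 tbsp
granulated sugar: 80 g × 1/6 ÷ 28.35 g/oz ≈ 0.47 oz

powdered sugar: 1.33 oz; maple syrup: 0.83 tbsp; granulated sugar: 0.47 oz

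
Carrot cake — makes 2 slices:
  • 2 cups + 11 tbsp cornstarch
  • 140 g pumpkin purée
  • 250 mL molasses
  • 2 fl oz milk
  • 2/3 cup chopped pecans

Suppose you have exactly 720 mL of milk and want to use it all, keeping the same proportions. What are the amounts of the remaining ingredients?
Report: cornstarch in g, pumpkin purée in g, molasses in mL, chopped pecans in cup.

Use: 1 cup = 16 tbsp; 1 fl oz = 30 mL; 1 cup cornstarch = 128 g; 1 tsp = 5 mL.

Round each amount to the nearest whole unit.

cornstarch: 4128 g; pumpkin purée: 1680 g; molasses: 3000 mL; chopped pecans: 8 cup

The original recipe has 60 mL of milk, so the scaling factor is 720 ÷ 60 = 12.
cornstarch: (2 cup + 11 tbsp = 2.6875 cup) × 12 × 128 g/cup = 4128 g
pumpkin purée: 140 g × 12 = 1680 g
molasses: 250 mL × 12 = 3000 mL
chopped pecans: 2/3 cup × 12 = 8 cup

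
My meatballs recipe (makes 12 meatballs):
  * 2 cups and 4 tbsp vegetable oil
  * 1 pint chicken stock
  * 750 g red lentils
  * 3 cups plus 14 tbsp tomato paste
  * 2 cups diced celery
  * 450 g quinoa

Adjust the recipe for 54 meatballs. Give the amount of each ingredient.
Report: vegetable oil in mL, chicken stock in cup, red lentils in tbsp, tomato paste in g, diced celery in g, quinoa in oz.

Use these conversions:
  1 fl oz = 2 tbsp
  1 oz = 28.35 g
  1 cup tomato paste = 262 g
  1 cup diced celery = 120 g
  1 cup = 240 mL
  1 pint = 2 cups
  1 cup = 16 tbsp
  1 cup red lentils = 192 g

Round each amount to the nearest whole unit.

Scaling factor: 54/12 = 9/2 = 4.5.
vegetable oil: (2 cup + 4 tbsp = 2.25 cup) × 9/2 × 240 mL/cup = 2430 mL
chicken stock: 1 pint × 9/2 × 2 cup/pint = 9 cup
red lentils: 750 g × 9/2 ÷ 192 g/cup × 16 tbsp/cup ≈ 281 tbsp
tomato paste: (3 cup + 14 tbsp = 3.875 cup) × 9/2 × 262 g/cup ≈ 4569 g
diced celery: 2 cup × 9/2 × 120 g/cup = 1080 g
quinoa: 450 g × 9/2 ÷ 28.35 g/oz ≈ 71 oz

vegetable oil: 2430 mL; chicken stock: 9 cup; red lentils: 281 tbsp; tomato paste: 4569 g; diced celery: 1080 g; quinoa: 71 oz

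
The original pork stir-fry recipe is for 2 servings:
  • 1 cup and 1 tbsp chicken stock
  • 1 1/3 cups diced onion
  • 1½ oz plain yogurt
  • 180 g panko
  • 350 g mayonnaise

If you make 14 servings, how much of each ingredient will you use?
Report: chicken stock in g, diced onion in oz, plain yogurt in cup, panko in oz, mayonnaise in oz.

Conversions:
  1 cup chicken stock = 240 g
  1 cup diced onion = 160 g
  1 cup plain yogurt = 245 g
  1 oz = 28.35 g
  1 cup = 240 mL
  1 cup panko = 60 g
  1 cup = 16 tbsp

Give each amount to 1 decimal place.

chicken stock: 1785.0 g; diced onion: 52.7 oz; plain yogurt: 1.2 cup; panko: 44.4 oz; mayonnaise: 86.4 oz

Scaling factor: 14/2 = 7.
chicken stock: (1 cup + 1 tbsp = 1.0625 cup) × 7 × 240 g/cup = 1785.0 g
diced onion: 4/3 cup × 7 × 160 g/cup ÷ 28.35 g/oz ≈ 52.7 oz
plain yogurt: 1.5 oz × 7 × 28.35 g/oz ÷ 245 g/cup ≈ 1.2 cup
panko: 180 g × 7 ÷ 28.35 g/oz ≈ 44.4 oz
mayonnaise: 350 g × 7 ÷ 28.35 g/oz ≈ 86.4 oz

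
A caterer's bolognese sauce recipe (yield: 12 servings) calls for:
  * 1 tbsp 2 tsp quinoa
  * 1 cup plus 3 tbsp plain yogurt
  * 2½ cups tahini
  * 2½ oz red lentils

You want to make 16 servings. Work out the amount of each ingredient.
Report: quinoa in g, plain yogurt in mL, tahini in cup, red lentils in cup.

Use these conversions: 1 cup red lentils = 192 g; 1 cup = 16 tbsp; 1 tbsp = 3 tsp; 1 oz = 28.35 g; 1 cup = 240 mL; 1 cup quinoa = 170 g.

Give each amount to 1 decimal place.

Scaling factor: 16/12 = 4/3.
quinoa: (1 tbsp + 2 tsp = 5/3 tbsp) × 4/3 ÷ 16 tbsp/cup × 170 g/cup ≈ 23.6 g
plain yogurt: (1 cup + 3 tbsp = 1.1875 cup) × 4/3 × 240 mL/cup = 380.0 mL
tahini: 2.5 cup × 4/3 ≈ 3.3 cup
red lentils: 2.5 oz × 4/3 × 28.35 g/oz ÷ 192 g/cup ≈ 0.5 cup

quinoa: 23.6 g; plain yogurt: 380.0 mL; tahini: 3.3 cup; red lentils: 0.5 cup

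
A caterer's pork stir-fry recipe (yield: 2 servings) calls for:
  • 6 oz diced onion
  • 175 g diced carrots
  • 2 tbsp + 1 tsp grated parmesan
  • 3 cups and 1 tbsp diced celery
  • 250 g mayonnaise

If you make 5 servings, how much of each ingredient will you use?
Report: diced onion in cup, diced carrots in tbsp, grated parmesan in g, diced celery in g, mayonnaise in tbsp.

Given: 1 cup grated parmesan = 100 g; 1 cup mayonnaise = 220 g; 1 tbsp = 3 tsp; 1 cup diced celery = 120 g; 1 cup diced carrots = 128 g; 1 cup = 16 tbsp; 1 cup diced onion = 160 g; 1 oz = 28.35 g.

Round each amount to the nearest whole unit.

Scaling factor: 5/2 = 2.5.
diced onion: 6 oz × 5/2 × 28.35 g/oz ÷ 160 g/cup ≈ 3 cup
diced carrots: 175 g × 5/2 ÷ 128 g/cup × 16 tbsp/cup ≈ 55 tbsp
grated parmesan: (2 tbsp + 1 tsp = 7/3 tbsp) × 5/2 ÷ 16 tbsp/cup × 100 g/cup ≈ 36 g
diced celery: (3 cup + 1 tbsp = 3.0625 cup) × 5/2 × 120 g/cup ≈ 919 g
mayonnaise: 250 g × 5/2 ÷ 220 g/cup × 16 tbsp/cup ≈ 45 tbsp

diced onion: 3 cup; diced carrots: 55 tbsp; grated parmesan: 36 g; diced celery: 919 g; mayonnaise: 45 tbsp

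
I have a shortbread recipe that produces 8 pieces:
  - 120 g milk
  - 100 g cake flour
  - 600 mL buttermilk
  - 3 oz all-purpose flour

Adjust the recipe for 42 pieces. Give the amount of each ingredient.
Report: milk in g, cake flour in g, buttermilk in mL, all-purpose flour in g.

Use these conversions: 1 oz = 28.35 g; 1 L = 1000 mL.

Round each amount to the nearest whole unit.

milk: 630 g; cake flour: 525 g; buttermilk: 3150 mL; all-purpose flour: 447 g

Scaling factor: 42/8 = 21/4 = 5.25.
milk: 120 g × 21/4 = 630 g
cake flour: 100 g × 21/4 = 525 g
buttermilk: 600 mL × 21/4 = 3150 mL
all-purpose flour: 3 oz × 21/4 × 28.35 g/oz ≈ 447 g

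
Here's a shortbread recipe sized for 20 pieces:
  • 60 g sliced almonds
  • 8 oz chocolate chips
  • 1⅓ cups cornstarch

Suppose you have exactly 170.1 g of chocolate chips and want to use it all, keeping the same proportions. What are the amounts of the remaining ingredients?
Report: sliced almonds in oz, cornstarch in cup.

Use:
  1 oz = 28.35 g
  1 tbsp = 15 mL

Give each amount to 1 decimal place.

sliced almonds: 1.6 oz; cornstarch: 1.0 cup

The original recipe has 226.8 g of chocolate chips, so the scaling factor is 170.1 ÷ 226.8 = 3/4 = 0.75.
sliced almonds: 60 g × 3/4 ÷ 28.35 g/oz ≈ 1.6 oz
cornstarch: 4/3 cup × 3/4 = 1.0 cup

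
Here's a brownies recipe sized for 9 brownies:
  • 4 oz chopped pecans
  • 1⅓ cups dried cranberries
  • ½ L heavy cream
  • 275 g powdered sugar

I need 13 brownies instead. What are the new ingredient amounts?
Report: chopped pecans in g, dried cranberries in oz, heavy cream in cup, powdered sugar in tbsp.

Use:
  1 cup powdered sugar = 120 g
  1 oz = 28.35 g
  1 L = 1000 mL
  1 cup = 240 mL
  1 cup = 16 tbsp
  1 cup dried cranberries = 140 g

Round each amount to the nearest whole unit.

Scaling factor: 13/9.
chopped pecans: 4 oz × 13/9 × 28.35 g/oz ≈ 164 g
dried cranberries: 4/3 cup × 13/9 × 140 g/cup ÷ 28.35 g/oz ≈ 10 oz
heavy cream: 0.5 L × 13/9 × 1000 mL/L ÷ 240 mL/cup ≈ 3 cup
powdered sugar: 275 g × 13/9 ÷ 120 g/cup × 16 tbsp/cup ≈ 53 tbsp

chopped pecans: 164 g; dried cranberries: 10 oz; heavy cream: 3 cup; powdered sugar: 53 tbsp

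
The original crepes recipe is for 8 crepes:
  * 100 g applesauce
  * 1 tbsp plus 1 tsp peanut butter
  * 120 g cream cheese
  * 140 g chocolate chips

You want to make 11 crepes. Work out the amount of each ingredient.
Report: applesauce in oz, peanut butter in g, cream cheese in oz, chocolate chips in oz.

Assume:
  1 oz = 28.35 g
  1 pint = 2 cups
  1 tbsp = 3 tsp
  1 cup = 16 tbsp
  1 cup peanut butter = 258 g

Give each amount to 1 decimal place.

Scaling factor: 11/8 = 1.375.
applesauce: 100 g × 11/8 ÷ 28.35 g/oz ≈ 4.9 oz
peanut butter: (1 tbsp + 1 tsp = 4/3 tbsp) × 11/8 ÷ 16 tbsp/cup × 258 g/cup ≈ 29.6 g
cream cheese: 120 g × 11/8 ÷ 28.35 g/oz ≈ 5.8 oz
chocolate chips: 140 g × 11/8 ÷ 28.35 g/oz ≈ 6.8 oz

applesauce: 4.9 oz; peanut butter: 29.6 g; cream cheese: 5.8 oz; chocolate chips: 6.8 oz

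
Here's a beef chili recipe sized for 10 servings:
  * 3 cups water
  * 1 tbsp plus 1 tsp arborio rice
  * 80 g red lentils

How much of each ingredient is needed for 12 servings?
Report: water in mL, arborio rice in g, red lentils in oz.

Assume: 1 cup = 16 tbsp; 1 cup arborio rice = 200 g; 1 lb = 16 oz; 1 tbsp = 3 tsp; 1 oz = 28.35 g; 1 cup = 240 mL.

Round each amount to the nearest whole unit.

Scaling factor: 12/10 = 6/5 = 1.2.
water: 3 cup × 6/5 × 240 mL/cup = 864 mL
arborio rice: (1 tbsp + 1 tsp = 4/3 tbsp) × 6/5 ÷ 16 tbsp/cup × 200 g/cup = 20 g
red lentils: 80 g × 6/5 ÷ 28.35 g/oz ≈ 3 oz

water: 864 mL; arborio rice: 20 g; red lentils: 3 oz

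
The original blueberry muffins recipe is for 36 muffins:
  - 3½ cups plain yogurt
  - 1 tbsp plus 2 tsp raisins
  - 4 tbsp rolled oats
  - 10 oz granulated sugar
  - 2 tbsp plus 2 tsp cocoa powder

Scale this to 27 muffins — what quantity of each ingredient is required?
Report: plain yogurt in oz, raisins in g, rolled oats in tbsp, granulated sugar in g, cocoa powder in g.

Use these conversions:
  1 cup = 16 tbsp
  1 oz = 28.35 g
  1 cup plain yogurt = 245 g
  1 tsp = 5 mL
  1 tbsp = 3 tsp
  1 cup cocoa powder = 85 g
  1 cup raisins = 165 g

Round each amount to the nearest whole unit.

Scaling factor: 27/36 = 3/4 = 0.75.
plain yogurt: 3.5 cup × 3/4 × 245 g/cup ÷ 28.35 g/oz ≈ 23 oz
raisins: (1 tbsp + 2 tsp = 5/3 tbsp) × 3/4 ÷ 16 tbsp/cup × 165 g/cup ≈ 13 g
rolled oats: 4 tbsp × 3/4 = 3 tbsp
granulated sugar: 10 oz × 3/4 × 28.35 g/oz ≈ 213 g
cocoa powder: (2 tbsp + 2 tsp = 8/3 tbsp) × 3/4 ÷ 16 tbsp/cup × 85 g/cup ≈ 11 g

plain yogurt: 23 oz; raisins: 13 g; rolled oats: 3 tbsp; granulated sugar: 213 g; cocoa powder: 11 g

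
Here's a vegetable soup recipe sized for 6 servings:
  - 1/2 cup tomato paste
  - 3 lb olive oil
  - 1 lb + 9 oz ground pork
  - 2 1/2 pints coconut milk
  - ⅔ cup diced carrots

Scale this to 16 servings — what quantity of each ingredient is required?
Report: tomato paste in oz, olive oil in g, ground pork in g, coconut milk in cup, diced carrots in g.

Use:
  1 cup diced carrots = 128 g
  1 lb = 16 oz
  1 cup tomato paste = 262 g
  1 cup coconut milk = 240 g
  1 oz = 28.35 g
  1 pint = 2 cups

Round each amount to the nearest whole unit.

Scaling factor: 16/6 = 8/3.
tomato paste: 0.5 cup × 8/3 × 262 g/cup ÷ 28.35 g/oz ≈ 12 oz
olive oil: 3 lb × 8/3 × 16 oz/lb × 28.35 g/oz ≈ 3629 g
ground pork: (1 lb + 9 oz = 1.5625 lb) × 8/3 × 16 oz/lb × 28.35 g/oz = 1890 g
coconut milk: 2.5 pint × 8/3 × 2 cup/pint ≈ 13 cup
diced carrots: 2/3 cup × 8/3 × 128 g/cup ≈ 228 g

tomato paste: 12 oz; olive oil: 3629 g; ground pork: 1890 g; coconut milk: 13 cup; diced carrots: 228 g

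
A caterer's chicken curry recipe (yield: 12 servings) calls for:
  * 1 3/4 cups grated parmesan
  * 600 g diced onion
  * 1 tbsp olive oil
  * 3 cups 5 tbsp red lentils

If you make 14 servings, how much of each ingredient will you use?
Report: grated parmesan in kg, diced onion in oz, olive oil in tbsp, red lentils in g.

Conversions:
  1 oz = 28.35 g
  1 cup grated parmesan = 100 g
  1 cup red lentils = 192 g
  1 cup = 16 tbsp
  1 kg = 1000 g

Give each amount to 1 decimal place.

Scaling factor: 14/12 = 7/6.
grated parmesan: 1.75 cup × 7/6 × 100 g/cup ÷ 1000 g/kg ≈ 0.2 kg
diced onion: 600 g × 7/6 ÷ 28.35 g/oz ≈ 24.7 oz
olive oil: 1 tbsp × 7/6 ≈ 1.2 tbsp
red lentils: (3 cup + 5 tbsp = 3.3125 cup) × 7/6 × 192 g/cup = 742.0 g

grated parmesan: 0.2 kg; diced onion: 24.7 oz; olive oil: 1.2 tbsp; red lentils: 742.0 g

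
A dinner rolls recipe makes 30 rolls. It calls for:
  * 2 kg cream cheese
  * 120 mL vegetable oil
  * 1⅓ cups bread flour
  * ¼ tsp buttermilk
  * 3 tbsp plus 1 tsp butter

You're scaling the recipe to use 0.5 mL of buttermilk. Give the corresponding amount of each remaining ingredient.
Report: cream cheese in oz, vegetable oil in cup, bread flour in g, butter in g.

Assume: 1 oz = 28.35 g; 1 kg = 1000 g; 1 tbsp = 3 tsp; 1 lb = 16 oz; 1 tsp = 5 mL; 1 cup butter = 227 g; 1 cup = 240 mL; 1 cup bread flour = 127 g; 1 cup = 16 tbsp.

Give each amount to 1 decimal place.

cream cheese: 28.2 oz; vegetable oil: 0.2 cup; bread flour: 67.7 g; butter: 18.9 g

The original recipe has 1.25 mL of buttermilk, so the scaling factor is 0.5 ÷ 1.25 = 2/5 = 0.4.
cream cheese: 2 kg × 2/5 × 1000 g/kg ÷ 28.35 g/oz ≈ 28.2 oz
vegetable oil: 120 mL × 2/5 ÷ 240 mL/cup = 0.2 cup
bread flour: 4/3 cup × 2/5 × 127 g/cup ≈ 67.7 g
butter: (3 tbsp + 1 tsp = 10/3 tbsp) × 2/5 ÷ 16 tbsp/cup × 227 g/cup ≈ 18.9 g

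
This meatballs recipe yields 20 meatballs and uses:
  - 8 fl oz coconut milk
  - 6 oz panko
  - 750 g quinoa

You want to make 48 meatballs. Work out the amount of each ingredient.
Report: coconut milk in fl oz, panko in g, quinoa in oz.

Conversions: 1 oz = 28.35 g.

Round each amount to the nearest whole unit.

Scaling factor: 48/20 = 12/5 = 2.4.
coconut milk: 8 fl oz × 12/5 ≈ 19 fl oz
panko: 6 oz × 12/5 × 28.35 g/oz ≈ 408 g
quinoa: 750 g × 12/5 ÷ 28.35 g/oz ≈ 63 oz

coconut milk: 19 fl oz; panko: 408 g; quinoa: 63 oz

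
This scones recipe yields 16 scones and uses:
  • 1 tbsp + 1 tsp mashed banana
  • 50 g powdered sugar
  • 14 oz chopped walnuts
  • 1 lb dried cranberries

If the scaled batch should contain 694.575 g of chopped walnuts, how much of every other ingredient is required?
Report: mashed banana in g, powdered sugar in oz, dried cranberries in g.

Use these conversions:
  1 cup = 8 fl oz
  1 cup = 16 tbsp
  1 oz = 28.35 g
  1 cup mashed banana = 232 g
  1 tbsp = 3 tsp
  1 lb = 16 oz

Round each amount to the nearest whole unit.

mashed banana: 34 g; powdered sugar: 3 oz; dried cranberries: 794 g

The original recipe has 396.9 g of chopped walnuts, so the scaling factor is 694.575 ÷ 396.9 = 7/4 = 1.75.
mashed banana: (1 tbsp + 1 tsp = 4/3 tbsp) × 7/4 ÷ 16 tbsp/cup × 232 g/cup ≈ 34 g
powdered sugar: 50 g × 7/4 ÷ 28.35 g/oz ≈ 3 oz
dried cranberries: 1 lb × 7/4 × 16 oz/lb × 28.35 g/oz ≈ 794 g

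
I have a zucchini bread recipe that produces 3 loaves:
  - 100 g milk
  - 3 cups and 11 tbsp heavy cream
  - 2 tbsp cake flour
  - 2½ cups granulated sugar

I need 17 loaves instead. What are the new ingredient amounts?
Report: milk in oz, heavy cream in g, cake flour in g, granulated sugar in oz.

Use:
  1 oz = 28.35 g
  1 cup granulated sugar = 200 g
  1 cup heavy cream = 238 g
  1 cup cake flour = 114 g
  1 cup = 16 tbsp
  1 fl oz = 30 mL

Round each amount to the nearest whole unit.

milk: 20 oz; heavy cream: 4973 g; cake flour: 81 g; granulated sugar: 100 oz

Scaling factor: 17/3.
milk: 100 g × 17/3 ÷ 28.35 g/oz ≈ 20 oz
heavy cream: (3 cup + 11 tbsp = 3.6875 cup) × 17/3 × 238 g/cup ≈ 4973 g
cake flour: 2 tbsp × 17/3 ÷ 16 tbsp/cup × 114 g/cup ≈ 81 g
granulated sugar: 2.5 cup × 17/3 × 200 g/cup ÷ 28.35 g/oz ≈ 100 oz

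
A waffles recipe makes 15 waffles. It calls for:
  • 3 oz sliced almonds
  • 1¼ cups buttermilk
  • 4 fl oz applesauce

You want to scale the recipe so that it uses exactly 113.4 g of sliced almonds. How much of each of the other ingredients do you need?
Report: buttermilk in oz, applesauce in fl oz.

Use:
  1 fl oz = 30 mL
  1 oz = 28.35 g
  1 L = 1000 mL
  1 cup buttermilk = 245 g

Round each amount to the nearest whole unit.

buttermilk: 14 oz; applesauce: 5 fl oz

The original recipe has 85.05 g of sliced almonds, so the scaling factor is 113.4 ÷ 85.05 = 4/3.
buttermilk: 1.25 cup × 4/3 × 245 g/cup ÷ 28.35 g/oz ≈ 14 oz
applesauce: 4 fl oz × 4/3 ≈ 5 fl oz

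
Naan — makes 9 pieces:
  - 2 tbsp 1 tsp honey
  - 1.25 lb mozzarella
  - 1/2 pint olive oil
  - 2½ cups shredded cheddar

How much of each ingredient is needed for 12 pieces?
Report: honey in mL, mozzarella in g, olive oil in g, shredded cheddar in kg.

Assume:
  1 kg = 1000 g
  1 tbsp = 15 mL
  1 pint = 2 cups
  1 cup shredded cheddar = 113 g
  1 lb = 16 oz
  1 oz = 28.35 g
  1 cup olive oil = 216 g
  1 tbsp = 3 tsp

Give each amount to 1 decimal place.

Scaling factor: 12/9 = 4/3.
honey: (2 tbsp + 1 tsp = 7/3 tbsp) × 4/3 × 15 mL/tbsp ≈ 46.7 mL
mozzarella: 1.25 lb × 4/3 × 16 oz/lb × 28.35 g/oz = 756.0 g
olive oil: 0.5 pint × 4/3 × 2 cup/pint × 216 g/cup = 288.0 g
shredded cheddar: 2.5 cup × 4/3 × 113 g/cup ÷ 1000 g/kg ≈ 0.4 kg

honey: 46.7 mL; mozzarella: 756.0 g; olive oil: 288.0 g; shredded cheddar: 0.4 kg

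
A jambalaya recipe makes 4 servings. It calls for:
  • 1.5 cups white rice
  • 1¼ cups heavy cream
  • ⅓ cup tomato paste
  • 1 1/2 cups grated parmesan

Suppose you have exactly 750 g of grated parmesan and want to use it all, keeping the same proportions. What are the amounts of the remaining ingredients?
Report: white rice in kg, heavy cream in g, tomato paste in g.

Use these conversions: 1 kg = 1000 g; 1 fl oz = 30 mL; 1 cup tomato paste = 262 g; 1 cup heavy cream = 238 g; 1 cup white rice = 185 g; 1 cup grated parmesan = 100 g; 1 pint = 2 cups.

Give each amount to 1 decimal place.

The original recipe has 150 g of grated parmesan, so the scaling factor is 750 ÷ 150 = 5.
white rice: 1.5 cup × 5 × 185 g/cup ÷ 1000 g/kg ≈ 1.4 kg
heavy cream: 1.25 cup × 5 × 238 g/cup = 1487.5 g
tomato paste: 1/3 cup × 5 × 262 g/cup ≈ 436.7 g

white rice: 1.4 kg; heavy cream: 1487.5 g; tomato paste: 436.7 g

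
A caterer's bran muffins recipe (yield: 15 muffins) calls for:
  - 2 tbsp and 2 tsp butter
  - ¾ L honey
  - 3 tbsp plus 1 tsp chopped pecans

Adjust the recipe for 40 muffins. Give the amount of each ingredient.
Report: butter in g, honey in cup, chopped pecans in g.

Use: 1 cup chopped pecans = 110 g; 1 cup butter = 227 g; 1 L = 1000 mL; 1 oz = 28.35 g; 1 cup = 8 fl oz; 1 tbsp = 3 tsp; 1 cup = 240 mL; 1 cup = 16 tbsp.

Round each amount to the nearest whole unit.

butter: 101 g; honey: 8 cup; chopped pecans: 61 g

Scaling factor: 40/15 = 8/3.
butter: (2 tbsp + 2 tsp = 8/3 tbsp) × 8/3 ÷ 16 tbsp/cup × 227 g/cup ≈ 101 g
honey: 0.75 L × 8/3 × 1000 mL/L ÷ 240 mL/cup ≈ 8 cup
chopped pecans: (3 tbsp + 1 tsp = 10/3 tbsp) × 8/3 ÷ 16 tbsp/cup × 110 g/cup ≈ 61 g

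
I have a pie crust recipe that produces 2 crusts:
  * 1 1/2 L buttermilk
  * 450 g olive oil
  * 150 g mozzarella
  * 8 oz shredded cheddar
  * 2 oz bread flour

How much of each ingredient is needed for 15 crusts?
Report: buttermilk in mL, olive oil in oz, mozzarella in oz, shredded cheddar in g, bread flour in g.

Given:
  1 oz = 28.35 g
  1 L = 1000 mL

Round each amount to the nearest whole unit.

Scaling factor: 15/2 = 7.5.
buttermilk: 1.5 L × 15/2 × 1000 mL/L = 11250 mL
olive oil: 450 g × 15/2 ÷ 28.35 g/oz ≈ 119 oz
mozzarella: 150 g × 15/2 ÷ 28.35 g/oz ≈ 40 oz
shredded cheddar: 8 oz × 15/2 × 28.35 g/oz = 1701 g
bread flour: 2 oz × 15/2 × 28.35 g/oz ≈ 425 g

buttermilk: 11250 mL; olive oil: 119 oz; mozzarella: 40 oz; shredded cheddar: 1701 g; bread flour: 425 g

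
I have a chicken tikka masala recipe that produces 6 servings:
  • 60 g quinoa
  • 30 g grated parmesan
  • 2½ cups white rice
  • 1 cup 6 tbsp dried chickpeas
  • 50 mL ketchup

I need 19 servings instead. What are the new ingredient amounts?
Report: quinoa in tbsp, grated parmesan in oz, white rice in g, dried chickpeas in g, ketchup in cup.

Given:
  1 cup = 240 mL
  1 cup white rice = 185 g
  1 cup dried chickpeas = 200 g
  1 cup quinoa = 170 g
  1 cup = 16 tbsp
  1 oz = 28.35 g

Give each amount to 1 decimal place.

quinoa: 17.9 tbsp; grated parmesan: 3.4 oz; white rice: 1464.6 g; dried chickpeas: 870.8 g; ketchup: 0.7 cup

Scaling factor: 19/6.
quinoa: 60 g × 19/6 ÷ 170 g/cup × 16 tbsp/cup ≈ 17.9 tbsp
grated parmesan: 30 g × 19/6 ÷ 28.35 g/oz ≈ 3.4 oz
white rice: 2.5 cup × 19/6 × 185 g/cup ≈ 1464.6 g
dried chickpeas: (1 cup + 6 tbsp = 1.375 cup) × 19/6 × 200 g/cup ≈ 870.8 g
ketchup: 50 mL × 19/6 ÷ 240 mL/cup ≈ 0.7 cup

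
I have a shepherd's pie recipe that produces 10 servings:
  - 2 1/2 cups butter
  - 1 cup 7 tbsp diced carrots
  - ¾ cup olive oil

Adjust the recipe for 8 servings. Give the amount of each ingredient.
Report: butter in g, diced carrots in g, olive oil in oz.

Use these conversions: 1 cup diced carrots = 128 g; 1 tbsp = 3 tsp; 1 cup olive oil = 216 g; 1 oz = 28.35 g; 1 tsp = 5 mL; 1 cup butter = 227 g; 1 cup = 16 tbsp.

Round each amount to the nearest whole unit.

butter: 454 g; diced carrots: 147 g; olive oil: 5 oz

Scaling factor: 8/10 = 4/5 = 0.8.
butter: 2.5 cup × 4/5 × 227 g/cup = 454 g
diced carrots: (1 cup + 7 tbsp = 1.4375 cup) × 4/5 × 128 g/cup ≈ 147 g
olive oil: 0.75 cup × 4/5 × 216 g/cup ÷ 28.35 g/oz ≈ 5 oz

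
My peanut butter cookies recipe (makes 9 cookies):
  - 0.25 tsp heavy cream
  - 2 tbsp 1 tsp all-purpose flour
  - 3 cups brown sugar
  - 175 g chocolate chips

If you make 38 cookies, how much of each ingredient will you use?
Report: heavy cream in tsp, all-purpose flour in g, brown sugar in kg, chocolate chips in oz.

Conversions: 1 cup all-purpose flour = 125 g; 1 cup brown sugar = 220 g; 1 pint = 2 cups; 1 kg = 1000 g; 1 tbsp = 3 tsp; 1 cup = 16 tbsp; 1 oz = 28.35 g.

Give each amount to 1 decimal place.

heavy cream: 1.1 tsp; all-purpose flour: 77.0 g; brown sugar: 2.8 kg; chocolate chips: 26.1 oz

Scaling factor: 38/9.
heavy cream: 0.25 tsp × 38/9 ≈ 1.1 tsp
all-purpose flour: (2 tbsp + 1 tsp = 7/3 tbsp) × 38/9 ÷ 16 tbsp/cup × 125 g/cup ≈ 77.0 g
brown sugar: 3 cup × 38/9 × 220 g/cup ÷ 1000 g/kg ≈ 2.8 kg
chocolate chips: 175 g × 38/9 ÷ 28.35 g/oz ≈ 26.1 oz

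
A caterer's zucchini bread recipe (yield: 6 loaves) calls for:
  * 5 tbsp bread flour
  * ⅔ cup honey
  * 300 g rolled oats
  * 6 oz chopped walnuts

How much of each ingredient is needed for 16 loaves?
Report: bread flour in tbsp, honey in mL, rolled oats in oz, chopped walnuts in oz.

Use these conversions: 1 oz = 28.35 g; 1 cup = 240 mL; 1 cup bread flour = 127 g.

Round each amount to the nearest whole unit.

Scaling factor: 16/6 = 8/3.
bread flour: 5 tbsp × 8/3 ≈ 13 tbsp
honey: 2/3 cup × 8/3 × 240 mL/cup ≈ 427 mL
rolled oats: 300 g × 8/3 ÷ 28.35 g/oz ≈ 28 oz
chopped walnuts: 6 oz × 8/3 = 16 oz

bread flour: 13 tbsp; honey: 427 mL; rolled oats: 28 oz; chopped walnuts: 16 oz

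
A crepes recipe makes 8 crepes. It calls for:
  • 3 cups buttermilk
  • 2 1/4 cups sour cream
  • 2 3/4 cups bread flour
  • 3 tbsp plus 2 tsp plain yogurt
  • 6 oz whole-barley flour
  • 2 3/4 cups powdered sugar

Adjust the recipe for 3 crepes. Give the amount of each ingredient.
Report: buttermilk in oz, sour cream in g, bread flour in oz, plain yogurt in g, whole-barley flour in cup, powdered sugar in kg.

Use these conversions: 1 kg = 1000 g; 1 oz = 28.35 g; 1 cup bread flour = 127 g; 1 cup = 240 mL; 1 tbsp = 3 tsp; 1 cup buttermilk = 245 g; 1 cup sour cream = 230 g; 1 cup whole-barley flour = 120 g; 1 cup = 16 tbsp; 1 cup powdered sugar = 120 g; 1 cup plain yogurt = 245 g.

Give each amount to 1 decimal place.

buttermilk: 9.7 oz; sour cream: 194.1 g; bread flour: 4.6 oz; plain yogurt: 21.1 g; whole-barley flour: 0.5 cup; powdered sugar: 0.1 kg

Scaling factor: 3/8 = 0.375.
buttermilk: 3 cup × 3/8 × 245 g/cup ÷ 28.35 g/oz ≈ 9.7 oz
sour cream: 2.25 cup × 3/8 × 230 g/cup ≈ 194.1 g
bread flour: 2.75 cup × 3/8 × 127 g/cup ÷ 28.35 g/oz ≈ 4.6 oz
plain yogurt: (3 tbsp + 2 tsp = 11/3 tbsp) × 3/8 ÷ 16 tbsp/cup × 245 g/cup ≈ 21.1 g
whole-barley flour: 6 oz × 3/8 × 28.35 g/oz ÷ 120 g/cup ≈ 0.5 cup
powdered sugar: 2.75 cup × 3/8 × 120 g/cup ÷ 1000 g/kg ≈ 0.1 kg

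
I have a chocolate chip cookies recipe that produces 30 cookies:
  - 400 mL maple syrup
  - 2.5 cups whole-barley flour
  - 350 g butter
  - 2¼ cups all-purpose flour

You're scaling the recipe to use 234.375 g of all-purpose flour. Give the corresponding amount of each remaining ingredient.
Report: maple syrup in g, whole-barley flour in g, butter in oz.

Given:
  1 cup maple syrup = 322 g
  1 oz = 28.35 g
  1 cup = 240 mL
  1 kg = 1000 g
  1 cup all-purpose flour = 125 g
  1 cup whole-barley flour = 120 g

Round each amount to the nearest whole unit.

maple syrup: 447 g; whole-barley flour: 250 g; butter: 10 oz

The original recipe has 281.25 g of all-purpose flour, so the scaling factor is 234.375 ÷ 281.25 = 5/6.
maple syrup: 400 mL × 5/6 ÷ 240 mL/cup × 322 g/cup ≈ 447 g
whole-barley flour: 2.5 cup × 5/6 × 120 g/cup = 250 g
butter: 350 g × 5/6 ÷ 28.35 g/oz ≈ 10 oz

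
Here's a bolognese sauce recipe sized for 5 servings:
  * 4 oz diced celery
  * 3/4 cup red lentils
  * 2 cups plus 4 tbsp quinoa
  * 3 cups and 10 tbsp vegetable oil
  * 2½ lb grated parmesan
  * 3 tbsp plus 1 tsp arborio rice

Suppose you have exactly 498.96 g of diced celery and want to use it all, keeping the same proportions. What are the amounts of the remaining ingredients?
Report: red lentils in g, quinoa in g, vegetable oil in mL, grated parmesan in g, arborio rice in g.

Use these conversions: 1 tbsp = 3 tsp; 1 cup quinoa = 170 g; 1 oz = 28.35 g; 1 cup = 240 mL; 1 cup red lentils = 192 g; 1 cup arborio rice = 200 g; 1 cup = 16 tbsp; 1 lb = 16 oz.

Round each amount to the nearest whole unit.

The original recipe has 113.4 g of diced celery, so the scaling factor is 498.96 ÷ 113.4 = 22/5 = 4.4.
red lentils: 0.75 cup × 22/5 × 192 g/cup ≈ 634 g
quinoa: (2 cup + 4 tbsp = 2.25 cup) × 22/5 × 170 g/cup = 1683 g
vegetable oil: (3 cup + 10 tbsp = 3.625 cup) × 22/5 × 240 mL/cup = 3828 mL
grated parmesan: 2.5 lb × 22/5 × 16 oz/lb × 28.35 g/oz ≈ 4990 g
arborio rice: (3 tbsp + 1 tsp = 10/3 tbsp) × 22/5 ÷ 16 tbsp/cup × 200 g/cup ≈ 183 g

red lentils: 634 g; quinoa: 1683 g; vegetable oil: 3828 mL; grated parmesan: 4990 g; arborio rice: 183 g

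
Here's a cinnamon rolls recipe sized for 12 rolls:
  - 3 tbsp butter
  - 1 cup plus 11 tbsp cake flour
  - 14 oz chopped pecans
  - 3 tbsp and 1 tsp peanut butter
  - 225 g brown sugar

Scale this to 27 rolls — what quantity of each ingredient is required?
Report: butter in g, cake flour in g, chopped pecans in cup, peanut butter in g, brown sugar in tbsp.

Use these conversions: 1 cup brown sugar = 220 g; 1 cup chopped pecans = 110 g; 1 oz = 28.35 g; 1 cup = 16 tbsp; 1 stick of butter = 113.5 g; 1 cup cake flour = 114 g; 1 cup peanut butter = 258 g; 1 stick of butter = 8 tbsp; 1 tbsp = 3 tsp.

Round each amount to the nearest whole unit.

Scaling factor: 27/12 = 9/4 = 2.25.
butter: 3 tbsp × 9/4 ÷ 8 tbsp/stick × 113.5 g/stick ≈ 96 g
cake flour: (1 cup + 11 tbsp = 1.6875 cup) × 9/4 × 114 g/cup ≈ 433 g
chopped pecans: 14 oz × 9/4 × 28.35 g/oz ÷ 110 g/cup ≈ 8 cup
peanut butter: (3 tbsp + 1 tsp = 10/3 tbsp) × 9/4 ÷ 16 tbsp/cup × 258 g/cup ≈ 121 g
brown sugar: 225 g × 9/4 ÷ 220 g/cup × 16 tbsp/cup ≈ 37 tbsp

butter: 96 g; cake flour: 433 g; chopped pecans: 8 cup; peanut butter: 121 g; brown sugar: 37 tbsp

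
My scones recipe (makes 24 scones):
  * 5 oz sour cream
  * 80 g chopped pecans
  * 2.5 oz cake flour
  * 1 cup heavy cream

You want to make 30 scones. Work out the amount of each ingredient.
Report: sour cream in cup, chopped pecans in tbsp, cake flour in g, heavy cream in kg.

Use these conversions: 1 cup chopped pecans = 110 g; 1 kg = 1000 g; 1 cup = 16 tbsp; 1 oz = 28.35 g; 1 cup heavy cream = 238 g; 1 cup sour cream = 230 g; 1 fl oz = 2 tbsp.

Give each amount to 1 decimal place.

Scaling factor: 30/24 = 5/4 = 1.25.
sour cream: 5 oz × 5/4 × 28.35 g/oz ÷ 230 g/cup ≈ 0.8 cup
chopped pecans: 80 g × 5/4 ÷ 110 g/cup × 16 tbsp/cup ≈ 14.5 tbsp
cake flour: 2.5 oz × 5/4 × 28.35 g/oz ≈ 88.6 g
heavy cream: 1 cup × 5/4 × 238 g/cup ÷ 1000 g/kg ≈ 0.3 kg

sour cream: 0.8 cup; chopped pecans: 14.5 tbsp; cake flour: 88.6 g; heavy cream: 0.3 kg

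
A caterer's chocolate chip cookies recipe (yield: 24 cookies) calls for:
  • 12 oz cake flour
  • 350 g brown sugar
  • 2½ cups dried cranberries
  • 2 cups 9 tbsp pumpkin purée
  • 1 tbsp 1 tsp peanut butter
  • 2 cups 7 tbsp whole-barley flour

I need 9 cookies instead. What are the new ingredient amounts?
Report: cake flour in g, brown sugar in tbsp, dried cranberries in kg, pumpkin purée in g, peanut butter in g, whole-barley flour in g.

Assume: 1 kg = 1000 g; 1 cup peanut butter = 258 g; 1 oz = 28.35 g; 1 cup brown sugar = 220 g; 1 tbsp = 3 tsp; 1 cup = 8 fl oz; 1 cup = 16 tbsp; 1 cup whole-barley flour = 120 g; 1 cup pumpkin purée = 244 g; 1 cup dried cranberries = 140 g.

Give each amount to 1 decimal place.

cake flour: 127.6 g; brown sugar: 9.5 tbsp; dried cranberries: 0.1 kg; pumpkin purée: 234.5 g; peanut butter: 8.1 g; whole-barley flour: 109.7 g

Scaling factor: 9/24 = 3/8 = 0.375.
cake flour: 12 oz × 3/8 × 28.35 g/oz ≈ 127.6 g
brown sugar: 350 g × 3/8 ÷ 220 g/cup × 16 tbsp/cup ≈ 9.5 tbsp
dried cranberries: 2.5 cup × 3/8 × 140 g/cup ÷ 1000 g/kg ≈ 0.1 kg
pumpkin purée: (2 cup + 9 tbsp = 2.5625 cup) × 3/8 × 244 g/cup ≈ 234.5 g
peanut butter: (1 tbsp + 1 tsp = 4/3 tbsp) × 3/8 ÷ 16 tbsp/cup × 258 g/cup ≈ 8.1 g
whole-barley flour: (2 cup + 7 tbsp = 2.4375 cup) × 3/8 × 120 g/cup ≈ 109.7 g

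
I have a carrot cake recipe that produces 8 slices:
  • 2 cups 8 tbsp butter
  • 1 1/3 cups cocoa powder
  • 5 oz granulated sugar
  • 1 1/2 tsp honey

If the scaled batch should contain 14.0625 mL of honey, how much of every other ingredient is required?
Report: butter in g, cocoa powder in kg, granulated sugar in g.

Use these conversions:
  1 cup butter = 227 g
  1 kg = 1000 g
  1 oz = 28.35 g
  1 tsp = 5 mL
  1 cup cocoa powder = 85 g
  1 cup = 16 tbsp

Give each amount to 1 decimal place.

The original recipe has 7.5 mL of honey, so the scaling factor is 14.0625 ÷ 7.5 = 15/8 = 1.875.
butter: (2 cup + 8 tbsp = 2.5 cup) × 15/8 × 227 g/cup ≈ 1064.1 g
cocoa powder: 4/3 cup × 15/8 × 85 g/cup ÷ 1000 g/kg ≈ 0.2 kg
granulated sugar: 5 oz × 15/8 × 28.35 g/oz ≈ 265.8 g

butter: 1064.1 g; cocoa powder: 0.2 kg; granulated sugar: 265.8 g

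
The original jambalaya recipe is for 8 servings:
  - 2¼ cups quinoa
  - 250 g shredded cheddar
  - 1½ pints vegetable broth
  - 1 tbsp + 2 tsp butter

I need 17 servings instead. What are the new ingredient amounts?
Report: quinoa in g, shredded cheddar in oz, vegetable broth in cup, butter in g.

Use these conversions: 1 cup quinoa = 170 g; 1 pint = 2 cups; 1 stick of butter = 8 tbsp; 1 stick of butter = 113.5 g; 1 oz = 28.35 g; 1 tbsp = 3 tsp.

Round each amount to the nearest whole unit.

Scaling factor: 17/8 = 2.125.
quinoa: 2.25 cup × 17/8 × 170 g/cup ≈ 813 g
shredded cheddar: 250 g × 17/8 ÷ 28.35 g/oz ≈ 19 oz
vegetable broth: 1.5 pint × 17/8 × 2 cup/pint ≈ 6 cup
butter: (1 tbsp + 2 tsp = 5/3 tbsp) × 17/8 ÷ 8 tbsp/stick × 113.5 g/stick ≈ 50 g

quinoa: 813 g; shredded cheddar: 19 oz; vegetable broth: 6 cup; butter: 50 g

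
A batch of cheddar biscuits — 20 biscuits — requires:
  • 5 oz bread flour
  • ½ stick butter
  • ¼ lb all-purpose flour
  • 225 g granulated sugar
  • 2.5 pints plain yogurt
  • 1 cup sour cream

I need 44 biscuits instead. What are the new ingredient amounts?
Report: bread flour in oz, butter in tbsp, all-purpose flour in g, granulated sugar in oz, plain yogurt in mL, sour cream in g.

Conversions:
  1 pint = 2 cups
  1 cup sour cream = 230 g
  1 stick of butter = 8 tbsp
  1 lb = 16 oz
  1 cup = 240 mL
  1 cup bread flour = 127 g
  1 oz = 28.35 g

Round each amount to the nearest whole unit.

bread flour: 11 oz; butter: 9 tbsp; all-purpose flour: 249 g; granulated sugar: 17 oz; plain yogurt: 2640 mL; sour cream: 506 g

Scaling factor: 44/20 = 11/5 = 2.2.
bread flour: 5 oz × 11/5 = 11 oz
butter: 0.5 stick × 11/5 × 8 tbsp/stick ≈ 9 tbsp
all-purpose flour: 0.25 lb × 11/5 × 16 oz/lb × 28.35 g/oz ≈ 249 g
granulated sugar: 225 g × 11/5 ÷ 28.35 g/oz ≈ 17 oz
plain yogurt: 2.5 pint × 11/5 × 2 cup/pint × 240 mL/cup = 2640 mL
sour cream: 1 cup × 11/5 × 230 g/cup = 506 g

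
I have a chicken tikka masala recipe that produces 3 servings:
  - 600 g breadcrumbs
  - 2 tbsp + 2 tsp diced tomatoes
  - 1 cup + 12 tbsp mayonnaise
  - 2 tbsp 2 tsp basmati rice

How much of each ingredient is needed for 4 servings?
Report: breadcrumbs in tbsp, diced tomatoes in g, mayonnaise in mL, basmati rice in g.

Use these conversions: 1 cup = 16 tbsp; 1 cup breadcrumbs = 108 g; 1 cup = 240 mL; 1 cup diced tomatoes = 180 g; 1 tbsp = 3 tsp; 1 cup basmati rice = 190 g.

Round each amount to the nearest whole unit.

Scaling factor: 4/3.
breadcrumbs: 600 g × 4/3 ÷ 108 g/cup × 16 tbsp/cup ≈ 119 tbsp
diced tomatoes: (2 tbsp + 2 tsp = 8/3 tbsp) × 4/3 ÷ 16 tbsp/cup × 180 g/cup = 40 g
mayonnaise: (1 cup + 12 tbsp = 1.75 cup) × 4/3 × 240 mL/cup = 560 mL
basmati rice: (2 tbsp + 2 tsp = 8/3 tbsp) × 4/3 ÷ 16 tbsp/cup × 190 g/cup ≈ 42 g

breadcrumbs: 119 tbsp; diced tomatoes: 40 g; mayonnaise: 560 mL; basmati rice: 42 g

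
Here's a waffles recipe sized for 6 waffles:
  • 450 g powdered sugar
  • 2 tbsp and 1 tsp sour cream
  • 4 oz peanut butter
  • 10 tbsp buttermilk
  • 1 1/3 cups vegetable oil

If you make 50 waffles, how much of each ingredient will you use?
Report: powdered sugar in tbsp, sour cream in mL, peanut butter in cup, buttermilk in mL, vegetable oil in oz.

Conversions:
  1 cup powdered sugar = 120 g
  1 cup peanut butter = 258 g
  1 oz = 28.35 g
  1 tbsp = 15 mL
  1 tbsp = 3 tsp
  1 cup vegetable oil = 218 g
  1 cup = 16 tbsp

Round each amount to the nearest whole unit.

powdered sugar: 500 tbsp; sour cream: 292 mL; peanut butter: 4 cup; buttermilk: 1250 mL; vegetable oil: 85 oz

Scaling factor: 50/6 = 25/3.
powdered sugar: 450 g × 25/3 ÷ 120 g/cup × 16 tbsp/cup = 500 tbsp
sour cream: (2 tbsp + 1 tsp = 7/3 tbsp) × 25/3 × 15 mL/tbsp ≈ 292 mL
peanut butter: 4 oz × 25/3 × 28.35 g/oz ÷ 258 g/cup ≈ 4 cup
buttermilk: 10 tbsp × 25/3 × 15 mL/tbsp = 1250 mL
vegetable oil: 4/3 cup × 25/3 × 218 g/cup ÷ 28.35 g/oz ≈ 85 oz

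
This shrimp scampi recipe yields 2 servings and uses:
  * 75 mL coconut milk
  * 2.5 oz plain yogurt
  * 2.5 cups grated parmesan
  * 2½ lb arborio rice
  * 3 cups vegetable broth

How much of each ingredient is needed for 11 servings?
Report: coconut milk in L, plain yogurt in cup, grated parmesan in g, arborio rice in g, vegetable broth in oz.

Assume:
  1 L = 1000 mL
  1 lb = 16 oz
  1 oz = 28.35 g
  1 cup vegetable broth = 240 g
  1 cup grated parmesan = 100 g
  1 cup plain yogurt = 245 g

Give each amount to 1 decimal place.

coconut milk: 0.4 L; plain yogurt: 1.6 cup; grated parmesan: 1375.0 g; arborio rice: 6237.0 g; vegetable broth: 139.7 oz

Scaling factor: 11/2 = 5.5.
coconut milk: 75 mL × 11/2 ÷ 1000 mL/L ≈ 0.4 L
plain yogurt: 2.5 oz × 11/2 × 28.35 g/oz ÷ 245 g/cup ≈ 1.6 cup
grated parmesan: 2.5 cup × 11/2 × 100 g/cup = 1375.0 g
arborio rice: 2.5 lb × 11/2 × 16 oz/lb × 28.35 g/oz = 6237.0 g
vegetable broth: 3 cup × 11/2 × 240 g/cup ÷ 28.35 g/oz ≈ 139.7 oz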